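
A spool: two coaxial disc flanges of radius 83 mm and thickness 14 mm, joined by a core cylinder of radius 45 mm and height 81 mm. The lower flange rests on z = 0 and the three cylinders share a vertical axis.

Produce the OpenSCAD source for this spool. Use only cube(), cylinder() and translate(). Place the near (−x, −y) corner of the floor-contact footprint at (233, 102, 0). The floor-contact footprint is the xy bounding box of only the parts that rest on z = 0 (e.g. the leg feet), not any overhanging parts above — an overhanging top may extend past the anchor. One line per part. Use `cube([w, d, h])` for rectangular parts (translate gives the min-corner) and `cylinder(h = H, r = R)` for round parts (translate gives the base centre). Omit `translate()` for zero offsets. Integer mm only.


translate([316, 185, 0]) cylinder(h = 14, r = 83);
translate([316, 185, 14]) cylinder(h = 81, r = 45);
translate([316, 185, 95]) cylinder(h = 14, r = 83);


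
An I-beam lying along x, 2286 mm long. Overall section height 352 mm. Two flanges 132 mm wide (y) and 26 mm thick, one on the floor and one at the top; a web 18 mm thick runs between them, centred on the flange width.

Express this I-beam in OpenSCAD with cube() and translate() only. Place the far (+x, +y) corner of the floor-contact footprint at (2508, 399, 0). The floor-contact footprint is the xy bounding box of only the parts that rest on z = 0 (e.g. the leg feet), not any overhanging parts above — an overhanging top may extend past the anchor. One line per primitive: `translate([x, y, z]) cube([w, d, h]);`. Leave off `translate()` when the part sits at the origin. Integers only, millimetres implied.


translate([222, 267, 0]) cube([2286, 132, 26]);
translate([222, 324, 26]) cube([2286, 18, 300]);
translate([222, 267, 326]) cube([2286, 132, 26]);


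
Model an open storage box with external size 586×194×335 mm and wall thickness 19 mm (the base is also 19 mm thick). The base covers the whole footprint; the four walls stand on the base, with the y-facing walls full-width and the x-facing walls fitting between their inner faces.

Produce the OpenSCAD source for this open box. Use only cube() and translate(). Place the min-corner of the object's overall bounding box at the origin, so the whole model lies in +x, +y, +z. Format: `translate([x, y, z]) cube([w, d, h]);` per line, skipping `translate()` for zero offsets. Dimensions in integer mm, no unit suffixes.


cube([586, 194, 19]);
translate([0, 0, 19]) cube([586, 19, 316]);
translate([0, 175, 19]) cube([586, 19, 316]);
translate([0, 19, 19]) cube([19, 156, 316]);
translate([567, 19, 19]) cube([19, 156, 316]);


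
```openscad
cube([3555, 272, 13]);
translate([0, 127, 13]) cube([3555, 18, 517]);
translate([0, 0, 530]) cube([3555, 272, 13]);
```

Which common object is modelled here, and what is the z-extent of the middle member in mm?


An I-beam. The web height is 517 mm.

Two wide flanges with a thin centred web — an I-beam. Overall 543 mm minus two 13 mm flanges gives a web of 543 − 2·13 = 517 mm.


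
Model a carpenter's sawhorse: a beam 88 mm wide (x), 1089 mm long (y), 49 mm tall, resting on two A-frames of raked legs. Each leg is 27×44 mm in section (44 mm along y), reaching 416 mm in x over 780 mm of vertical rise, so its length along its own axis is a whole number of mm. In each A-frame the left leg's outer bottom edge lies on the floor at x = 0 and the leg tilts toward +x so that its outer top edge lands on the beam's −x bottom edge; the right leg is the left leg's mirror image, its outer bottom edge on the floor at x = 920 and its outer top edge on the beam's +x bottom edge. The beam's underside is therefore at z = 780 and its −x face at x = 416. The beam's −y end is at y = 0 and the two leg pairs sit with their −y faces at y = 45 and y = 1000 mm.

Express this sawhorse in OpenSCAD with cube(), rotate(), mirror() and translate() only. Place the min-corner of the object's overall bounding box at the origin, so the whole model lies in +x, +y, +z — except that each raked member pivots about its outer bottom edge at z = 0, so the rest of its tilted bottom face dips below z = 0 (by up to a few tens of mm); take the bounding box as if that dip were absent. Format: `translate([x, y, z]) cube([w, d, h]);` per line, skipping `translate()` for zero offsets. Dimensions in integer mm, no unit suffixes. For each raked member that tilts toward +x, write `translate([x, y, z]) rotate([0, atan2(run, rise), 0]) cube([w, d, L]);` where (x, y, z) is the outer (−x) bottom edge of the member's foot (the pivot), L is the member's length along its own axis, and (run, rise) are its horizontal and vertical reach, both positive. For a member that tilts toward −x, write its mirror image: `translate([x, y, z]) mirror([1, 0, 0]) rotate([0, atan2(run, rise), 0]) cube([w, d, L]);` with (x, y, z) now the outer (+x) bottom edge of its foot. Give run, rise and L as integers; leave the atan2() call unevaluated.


translate([416, 0, 780]) cube([88, 1089, 49]);
translate([0, 45, 0]) rotate([0, atan2(416, 780), 0]) cube([27, 44, 884]);
translate([920, 45, 0]) mirror([1, 0, 0]) rotate([0, atan2(416, 780), 0]) cube([27, 44, 884]);
translate([0, 1000, 0]) rotate([0, atan2(416, 780), 0]) cube([27, 44, 884]);
translate([920, 1000, 0]) mirror([1, 0, 0]) rotate([0, atan2(416, 780), 0]) cube([27, 44, 884]);


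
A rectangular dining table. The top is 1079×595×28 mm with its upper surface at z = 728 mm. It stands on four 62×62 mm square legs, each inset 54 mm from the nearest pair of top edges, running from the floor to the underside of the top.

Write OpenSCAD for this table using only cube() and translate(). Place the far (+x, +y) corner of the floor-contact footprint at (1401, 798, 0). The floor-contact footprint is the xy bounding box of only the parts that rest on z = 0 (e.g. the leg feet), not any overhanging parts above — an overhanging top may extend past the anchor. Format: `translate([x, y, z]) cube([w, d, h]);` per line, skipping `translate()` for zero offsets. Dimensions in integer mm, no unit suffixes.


translate([376, 257, 700]) cube([1079, 595, 28]);
translate([430, 311, 0]) cube([62, 62, 700]);
translate([1339, 311, 0]) cube([62, 62, 700]);
translate([430, 736, 0]) cube([62, 62, 700]);
translate([1339, 736, 0]) cube([62, 62, 700]);


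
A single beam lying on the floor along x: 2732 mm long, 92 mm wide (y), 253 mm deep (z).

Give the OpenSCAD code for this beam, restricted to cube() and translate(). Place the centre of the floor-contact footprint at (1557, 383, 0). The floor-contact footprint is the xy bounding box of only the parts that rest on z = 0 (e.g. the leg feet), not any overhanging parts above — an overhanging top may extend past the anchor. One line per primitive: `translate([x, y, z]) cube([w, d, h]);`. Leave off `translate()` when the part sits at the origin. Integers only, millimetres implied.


translate([191, 337, 0]) cube([2732, 92, 253]);


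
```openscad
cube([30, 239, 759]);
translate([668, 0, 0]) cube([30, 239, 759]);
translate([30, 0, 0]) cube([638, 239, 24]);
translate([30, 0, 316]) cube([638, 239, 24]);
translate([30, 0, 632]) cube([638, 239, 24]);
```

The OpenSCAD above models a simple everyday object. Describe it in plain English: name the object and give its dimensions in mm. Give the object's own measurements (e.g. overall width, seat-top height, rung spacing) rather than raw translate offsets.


An open bookshelf. Two side panels, each 30 mm thick, 239 mm deep and 759 mm tall, stand 698 mm apart (outside-to-outside). Between them sit 3 shelves, each 24 mm thick and 239 mm deep, spanning the full gap between the sides. The bottom shelf rests on the floor (its underside at z = 0) and the clear gap between one shelf's top and the next shelf's underside is 292 mm.


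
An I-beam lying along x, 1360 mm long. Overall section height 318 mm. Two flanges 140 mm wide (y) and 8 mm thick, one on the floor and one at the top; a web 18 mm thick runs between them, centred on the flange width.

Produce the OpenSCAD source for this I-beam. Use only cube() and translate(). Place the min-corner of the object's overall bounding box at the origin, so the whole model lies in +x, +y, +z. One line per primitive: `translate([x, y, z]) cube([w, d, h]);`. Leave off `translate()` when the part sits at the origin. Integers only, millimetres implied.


cube([1360, 140, 8]);
translate([0, 61, 8]) cube([1360, 18, 302]);
translate([0, 0, 310]) cube([1360, 140, 8]);


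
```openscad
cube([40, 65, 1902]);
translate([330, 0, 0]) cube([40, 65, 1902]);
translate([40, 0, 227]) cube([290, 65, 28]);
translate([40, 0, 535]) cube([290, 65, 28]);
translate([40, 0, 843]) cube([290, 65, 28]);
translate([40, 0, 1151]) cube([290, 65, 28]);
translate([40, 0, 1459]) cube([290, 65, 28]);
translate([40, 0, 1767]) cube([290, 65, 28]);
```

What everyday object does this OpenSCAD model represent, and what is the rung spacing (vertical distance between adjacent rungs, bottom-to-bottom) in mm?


A ladder. The rung spacing is 308 mm.

Two tall 40×65 posts with 6 short bars between them — a ladder. Adjacent rungs sit at z = 227 and z = 535, so the spacing is 535 − 227 = 308 mm.


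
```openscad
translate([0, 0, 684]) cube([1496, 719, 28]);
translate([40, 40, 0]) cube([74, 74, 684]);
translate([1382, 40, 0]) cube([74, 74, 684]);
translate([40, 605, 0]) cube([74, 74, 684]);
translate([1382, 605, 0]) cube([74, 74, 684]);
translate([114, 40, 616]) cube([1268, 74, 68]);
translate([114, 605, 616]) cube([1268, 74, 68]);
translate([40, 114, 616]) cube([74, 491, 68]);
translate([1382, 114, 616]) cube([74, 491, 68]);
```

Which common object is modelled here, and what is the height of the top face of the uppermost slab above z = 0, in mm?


A table. The table height is 712 mm.

A 1496×719×28 slab sits at z = 684 on four 74 mm square posts — a table. The top surface is at 684 + 28 = 712 mm.


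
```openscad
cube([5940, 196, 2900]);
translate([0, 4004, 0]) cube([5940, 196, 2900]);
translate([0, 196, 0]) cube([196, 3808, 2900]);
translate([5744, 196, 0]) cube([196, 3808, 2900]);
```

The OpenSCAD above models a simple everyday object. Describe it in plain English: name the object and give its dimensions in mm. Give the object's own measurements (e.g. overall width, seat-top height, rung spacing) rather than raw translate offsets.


The wall frame of a small rectangular building: four walls, each 2900 mm tall and 196 mm thick, enclosing a footprint 5940 mm (x) by 4200 mm (y) outside-to-outside, with no floor or roof. The front and back walls (the −y and +y sides) span the full width; the two side walls fit between them.


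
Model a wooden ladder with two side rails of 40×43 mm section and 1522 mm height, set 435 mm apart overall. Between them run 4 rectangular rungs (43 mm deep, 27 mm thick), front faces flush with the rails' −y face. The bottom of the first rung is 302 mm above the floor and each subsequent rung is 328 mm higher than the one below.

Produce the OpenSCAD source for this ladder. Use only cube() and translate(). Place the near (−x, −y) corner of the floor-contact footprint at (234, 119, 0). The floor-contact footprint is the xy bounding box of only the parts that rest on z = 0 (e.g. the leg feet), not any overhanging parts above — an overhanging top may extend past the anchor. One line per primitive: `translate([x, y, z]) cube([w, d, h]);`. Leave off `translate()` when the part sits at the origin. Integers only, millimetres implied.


translate([234, 119, 0]) cube([40, 43, 1522]);
translate([629, 119, 0]) cube([40, 43, 1522]);
translate([274, 119, 302]) cube([355, 43, 27]);
translate([274, 119, 630]) cube([355, 43, 27]);
translate([274, 119, 958]) cube([355, 43, 27]);
translate([274, 119, 1286]) cube([355, 43, 27]);


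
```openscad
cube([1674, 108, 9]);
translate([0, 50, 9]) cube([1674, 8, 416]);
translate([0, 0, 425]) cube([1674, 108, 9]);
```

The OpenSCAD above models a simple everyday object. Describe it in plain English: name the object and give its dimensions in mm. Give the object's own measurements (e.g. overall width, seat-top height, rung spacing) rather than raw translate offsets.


An I-beam lying along x, 1674 mm long. Overall section height 434 mm. Two flanges 108 mm wide (y) and 9 mm thick, one on the floor and one at the top; a web 8 mm thick runs between them, centred on the flange width.


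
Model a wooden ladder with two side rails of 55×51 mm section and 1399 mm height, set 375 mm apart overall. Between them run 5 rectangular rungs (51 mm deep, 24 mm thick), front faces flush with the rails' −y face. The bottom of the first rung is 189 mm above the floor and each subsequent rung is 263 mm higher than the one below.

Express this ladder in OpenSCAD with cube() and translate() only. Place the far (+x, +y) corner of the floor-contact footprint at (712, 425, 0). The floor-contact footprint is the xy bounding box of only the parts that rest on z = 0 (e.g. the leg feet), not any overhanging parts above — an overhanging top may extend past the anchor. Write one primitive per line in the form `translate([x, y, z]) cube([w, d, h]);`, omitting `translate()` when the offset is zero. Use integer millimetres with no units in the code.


translate([337, 374, 0]) cube([55, 51, 1399]);
translate([657, 374, 0]) cube([55, 51, 1399]);
translate([392, 374, 189]) cube([265, 51, 24]);
translate([392, 374, 452]) cube([265, 51, 24]);
translate([392, 374, 715]) cube([265, 51, 24]);
translate([392, 374, 978]) cube([265, 51, 24]);
translate([392, 374, 1241]) cube([265, 51, 24]);


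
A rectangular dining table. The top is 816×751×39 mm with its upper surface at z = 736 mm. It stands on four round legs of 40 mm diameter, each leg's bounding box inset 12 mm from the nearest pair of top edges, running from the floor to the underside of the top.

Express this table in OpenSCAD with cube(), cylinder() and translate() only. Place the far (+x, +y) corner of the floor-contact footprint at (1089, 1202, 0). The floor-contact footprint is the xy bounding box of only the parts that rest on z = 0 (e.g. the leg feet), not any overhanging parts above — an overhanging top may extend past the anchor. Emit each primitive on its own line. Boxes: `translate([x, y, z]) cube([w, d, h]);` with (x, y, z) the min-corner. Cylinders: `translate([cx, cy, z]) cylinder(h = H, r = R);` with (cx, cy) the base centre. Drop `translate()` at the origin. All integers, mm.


translate([285, 463, 697]) cube([816, 751, 39]);
translate([317, 495, 0]) cylinder(h = 697, r = 20);
translate([1069, 495, 0]) cylinder(h = 697, r = 20);
translate([317, 1182, 0]) cylinder(h = 697, r = 20);
translate([1069, 1182, 0]) cylinder(h = 697, r = 20);


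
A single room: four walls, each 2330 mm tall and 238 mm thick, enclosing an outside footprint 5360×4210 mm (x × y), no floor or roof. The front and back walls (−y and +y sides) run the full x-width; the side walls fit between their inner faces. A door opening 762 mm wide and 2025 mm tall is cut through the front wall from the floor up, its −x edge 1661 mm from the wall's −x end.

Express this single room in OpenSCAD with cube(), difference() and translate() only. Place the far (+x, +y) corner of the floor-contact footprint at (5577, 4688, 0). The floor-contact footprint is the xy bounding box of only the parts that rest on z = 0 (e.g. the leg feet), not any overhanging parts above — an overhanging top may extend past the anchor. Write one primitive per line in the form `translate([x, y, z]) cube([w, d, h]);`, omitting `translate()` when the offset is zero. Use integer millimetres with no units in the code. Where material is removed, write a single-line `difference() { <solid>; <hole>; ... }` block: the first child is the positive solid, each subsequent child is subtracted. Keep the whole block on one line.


difference() { translate([217, 478, 0]) cube([5360, 238, 2330]); translate([1878, 478, 0]) cube([762, 238, 2025]); }
translate([217, 4450, 0]) cube([5360, 238, 2330]);
translate([217, 716, 0]) cube([238, 3734, 2330]);
translate([5339, 716, 0]) cube([238, 3734, 2330]);


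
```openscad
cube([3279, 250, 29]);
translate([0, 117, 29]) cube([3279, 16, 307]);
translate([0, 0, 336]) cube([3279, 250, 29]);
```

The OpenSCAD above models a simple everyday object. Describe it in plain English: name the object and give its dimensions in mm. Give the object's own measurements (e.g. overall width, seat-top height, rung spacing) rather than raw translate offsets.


An I-beam lying along x, 3279 mm long. Overall section height 365 mm. Two flanges 250 mm wide (y) and 29 mm thick, one on the floor and one at the top; a web 16 mm thick runs between them, centred on the flange width.


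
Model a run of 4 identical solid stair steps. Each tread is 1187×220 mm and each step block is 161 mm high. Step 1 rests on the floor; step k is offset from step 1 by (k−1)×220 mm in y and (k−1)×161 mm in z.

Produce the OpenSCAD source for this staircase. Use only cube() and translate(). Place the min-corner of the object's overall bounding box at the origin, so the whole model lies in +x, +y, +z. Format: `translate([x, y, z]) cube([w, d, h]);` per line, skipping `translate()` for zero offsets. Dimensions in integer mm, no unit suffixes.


cube([1187, 220, 161]);
translate([0, 220, 161]) cube([1187, 220, 161]);
translate([0, 440, 322]) cube([1187, 220, 161]);
translate([0, 660, 483]) cube([1187, 220, 161]);


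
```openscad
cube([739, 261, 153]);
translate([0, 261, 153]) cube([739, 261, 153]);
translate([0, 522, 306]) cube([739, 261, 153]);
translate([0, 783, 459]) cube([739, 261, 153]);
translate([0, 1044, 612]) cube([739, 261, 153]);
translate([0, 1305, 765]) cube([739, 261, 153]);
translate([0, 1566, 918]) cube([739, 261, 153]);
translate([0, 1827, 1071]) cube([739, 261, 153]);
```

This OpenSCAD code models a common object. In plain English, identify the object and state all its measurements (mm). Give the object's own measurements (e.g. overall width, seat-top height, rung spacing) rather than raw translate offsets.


A straight staircase of 8 solid steps. Each step is 739 mm wide (x), 261 mm deep (y, the going) and 153 mm tall (the rise). The first step rests on the floor; each subsequent step sits one going further in +y and one rise higher in +z, directly behind and above the previous step with no overlap.


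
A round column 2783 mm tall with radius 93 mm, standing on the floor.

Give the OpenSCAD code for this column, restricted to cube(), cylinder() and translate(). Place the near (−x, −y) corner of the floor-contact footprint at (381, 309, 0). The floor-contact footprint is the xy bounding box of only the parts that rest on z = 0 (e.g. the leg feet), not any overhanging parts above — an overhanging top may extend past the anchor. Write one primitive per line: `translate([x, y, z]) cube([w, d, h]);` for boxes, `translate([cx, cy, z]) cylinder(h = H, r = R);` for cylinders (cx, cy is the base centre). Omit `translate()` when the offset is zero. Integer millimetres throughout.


translate([474, 402, 0]) cylinder(h = 2783, r = 93);


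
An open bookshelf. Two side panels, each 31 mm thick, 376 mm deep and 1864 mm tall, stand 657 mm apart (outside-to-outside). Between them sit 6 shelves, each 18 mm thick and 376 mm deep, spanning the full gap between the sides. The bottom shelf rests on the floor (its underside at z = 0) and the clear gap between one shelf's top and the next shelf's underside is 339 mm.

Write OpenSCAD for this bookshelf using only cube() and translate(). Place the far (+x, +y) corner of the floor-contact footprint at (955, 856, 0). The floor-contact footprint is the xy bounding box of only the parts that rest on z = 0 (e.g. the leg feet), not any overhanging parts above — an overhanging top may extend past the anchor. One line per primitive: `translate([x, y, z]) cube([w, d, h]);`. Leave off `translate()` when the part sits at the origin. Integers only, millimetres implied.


translate([298, 480, 0]) cube([31, 376, 1864]);
translate([924, 480, 0]) cube([31, 376, 1864]);
translate([329, 480, 0]) cube([595, 376, 18]);
translate([329, 480, 357]) cube([595, 376, 18]);
translate([329, 480, 714]) cube([595, 376, 18]);
translate([329, 480, 1071]) cube([595, 376, 18]);
translate([329, 480, 1428]) cube([595, 376, 18]);
translate([329, 480, 1785]) cube([595, 376, 18]);


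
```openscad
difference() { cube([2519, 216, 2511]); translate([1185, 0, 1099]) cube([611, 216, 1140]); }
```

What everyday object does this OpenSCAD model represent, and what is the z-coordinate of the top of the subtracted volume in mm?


A wall with a window opening. The window head height is 2239 mm.

A wall with a rectangular opening subtracted — a window. Sill at z = 1099, opening 1140 mm tall, so the head is at 1099 + 1140 = 2239 mm.


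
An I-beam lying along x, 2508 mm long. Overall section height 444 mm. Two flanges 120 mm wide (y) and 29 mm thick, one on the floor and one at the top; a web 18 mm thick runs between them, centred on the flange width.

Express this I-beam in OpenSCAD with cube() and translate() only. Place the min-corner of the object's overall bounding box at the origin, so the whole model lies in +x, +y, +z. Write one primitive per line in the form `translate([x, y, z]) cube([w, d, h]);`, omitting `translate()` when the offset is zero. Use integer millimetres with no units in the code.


cube([2508, 120, 29]);
translate([0, 51, 29]) cube([2508, 18, 386]);
translate([0, 0, 415]) cube([2508, 120, 29]);


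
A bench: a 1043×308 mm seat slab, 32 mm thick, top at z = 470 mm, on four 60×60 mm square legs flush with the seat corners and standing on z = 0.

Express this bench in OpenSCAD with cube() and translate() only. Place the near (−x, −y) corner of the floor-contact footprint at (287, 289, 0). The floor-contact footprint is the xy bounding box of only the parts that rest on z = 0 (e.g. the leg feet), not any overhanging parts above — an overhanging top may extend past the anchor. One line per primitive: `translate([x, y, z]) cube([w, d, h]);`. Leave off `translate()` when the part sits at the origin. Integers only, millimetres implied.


translate([287, 289, 438]) cube([1043, 308, 32]);
translate([287, 289, 0]) cube([60, 60, 438]);
translate([287, 537, 0]) cube([60, 60, 438]);
translate([1270, 289, 0]) cube([60, 60, 438]);
translate([1270, 537, 0]) cube([60, 60, 438]);


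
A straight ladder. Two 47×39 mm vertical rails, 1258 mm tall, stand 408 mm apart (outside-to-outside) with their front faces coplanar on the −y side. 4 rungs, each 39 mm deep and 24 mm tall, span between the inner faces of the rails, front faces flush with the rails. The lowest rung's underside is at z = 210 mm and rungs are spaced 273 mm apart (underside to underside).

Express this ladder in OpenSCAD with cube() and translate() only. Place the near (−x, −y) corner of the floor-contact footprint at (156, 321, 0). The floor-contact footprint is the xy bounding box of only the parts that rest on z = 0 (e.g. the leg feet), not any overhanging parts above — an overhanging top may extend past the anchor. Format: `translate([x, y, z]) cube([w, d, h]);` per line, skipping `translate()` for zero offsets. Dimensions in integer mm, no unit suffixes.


translate([156, 321, 0]) cube([47, 39, 1258]);
translate([517, 321, 0]) cube([47, 39, 1258]);
translate([203, 321, 210]) cube([314, 39, 24]);
translate([203, 321, 483]) cube([314, 39, 24]);
translate([203, 321, 756]) cube([314, 39, 24]);
translate([203, 321, 1029]) cube([314, 39, 24]);


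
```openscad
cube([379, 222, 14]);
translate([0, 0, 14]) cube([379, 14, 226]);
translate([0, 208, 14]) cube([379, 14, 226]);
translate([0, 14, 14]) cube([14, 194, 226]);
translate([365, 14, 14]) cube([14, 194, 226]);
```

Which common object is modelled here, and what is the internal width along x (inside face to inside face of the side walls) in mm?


An open box. The internal width is 351 mm.

A 379×222 base slab with four walls standing on it — an open box. The base is 379 mm wide and the walls are 14 mm thick, so the internal width is 379 − 2 × 14 = 351 mm.


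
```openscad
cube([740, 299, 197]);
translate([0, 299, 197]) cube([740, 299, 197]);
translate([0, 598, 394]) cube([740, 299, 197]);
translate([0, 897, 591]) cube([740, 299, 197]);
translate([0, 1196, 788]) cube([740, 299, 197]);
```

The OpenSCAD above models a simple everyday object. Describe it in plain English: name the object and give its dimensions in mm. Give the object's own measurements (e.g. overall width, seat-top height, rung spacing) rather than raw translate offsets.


A straight staircase of 5 solid steps. Each step is 740 mm wide (x), 299 mm deep (y, the going) and 197 mm tall (the rise). The first step rests on the floor; each subsequent step sits one going further in +y and one rise higher in +z, directly behind and above the previous step with no overlap.


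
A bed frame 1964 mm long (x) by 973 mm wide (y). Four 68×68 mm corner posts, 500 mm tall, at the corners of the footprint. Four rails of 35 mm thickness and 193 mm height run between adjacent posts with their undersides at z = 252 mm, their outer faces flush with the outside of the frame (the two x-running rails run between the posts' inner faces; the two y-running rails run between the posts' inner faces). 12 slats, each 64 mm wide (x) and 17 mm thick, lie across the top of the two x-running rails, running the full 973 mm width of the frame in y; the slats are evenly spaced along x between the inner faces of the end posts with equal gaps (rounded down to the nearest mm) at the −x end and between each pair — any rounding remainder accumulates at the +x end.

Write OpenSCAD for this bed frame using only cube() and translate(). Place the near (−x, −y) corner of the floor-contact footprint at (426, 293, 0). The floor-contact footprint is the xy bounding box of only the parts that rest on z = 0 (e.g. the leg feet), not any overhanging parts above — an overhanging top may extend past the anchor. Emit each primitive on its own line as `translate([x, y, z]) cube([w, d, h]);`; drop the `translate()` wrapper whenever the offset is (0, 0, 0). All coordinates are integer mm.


translate([426, 293, 0]) cube([68, 68, 500]);
translate([426, 1198, 0]) cube([68, 68, 500]);
translate([2322, 293, 0]) cube([68, 68, 500]);
translate([2322, 1198, 0]) cube([68, 68, 500]);
translate([494, 293, 252]) cube([1828, 35, 193]);
translate([494, 1231, 252]) cube([1828, 35, 193]);
translate([426, 361, 252]) cube([35, 837, 193]);
translate([2355, 361, 252]) cube([35, 837, 193]);
translate([575, 293, 445]) cube([64, 973, 17]);
translate([720, 293, 445]) cube([64, 973, 17]);
translate([865, 293, 445]) cube([64, 973, 17]);
translate([1010, 293, 445]) cube([64, 973, 17]);
translate([1155, 293, 445]) cube([64, 973, 17]);
translate([1300, 293, 445]) cube([64, 973, 17]);
translate([1445, 293, 445]) cube([64, 973, 17]);
translate([1590, 293, 445]) cube([64, 973, 17]);
translate([1735, 293, 445]) cube([64, 973, 17]);
translate([1880, 293, 445]) cube([64, 973, 17]);
translate([2025, 293, 445]) cube([64, 973, 17]);
translate([2170, 293, 445]) cube([64, 973, 17]);


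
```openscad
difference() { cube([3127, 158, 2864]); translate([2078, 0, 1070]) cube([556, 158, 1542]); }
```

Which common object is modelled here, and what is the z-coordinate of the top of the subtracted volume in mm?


A wall with a window opening. The window head height is 2612 mm.

A wall with a rectangular opening subtracted — a window. Sill at z = 1070, opening 1542 mm tall, so the head is at 1070 + 1542 = 2612 mm.


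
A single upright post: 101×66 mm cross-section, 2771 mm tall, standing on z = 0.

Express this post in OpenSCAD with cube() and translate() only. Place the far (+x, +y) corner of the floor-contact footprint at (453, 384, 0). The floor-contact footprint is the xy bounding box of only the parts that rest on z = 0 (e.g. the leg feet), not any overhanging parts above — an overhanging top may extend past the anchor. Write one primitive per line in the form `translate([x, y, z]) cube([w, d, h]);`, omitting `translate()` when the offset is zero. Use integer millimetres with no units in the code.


translate([352, 318, 0]) cube([101, 66, 2771]);


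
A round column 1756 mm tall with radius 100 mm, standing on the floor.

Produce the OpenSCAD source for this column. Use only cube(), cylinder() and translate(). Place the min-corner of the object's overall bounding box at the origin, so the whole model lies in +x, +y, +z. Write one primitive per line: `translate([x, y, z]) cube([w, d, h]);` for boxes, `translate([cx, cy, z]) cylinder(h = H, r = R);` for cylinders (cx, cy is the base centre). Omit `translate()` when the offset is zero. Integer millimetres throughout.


translate([100, 100, 0]) cylinder(h = 1756, r = 100);


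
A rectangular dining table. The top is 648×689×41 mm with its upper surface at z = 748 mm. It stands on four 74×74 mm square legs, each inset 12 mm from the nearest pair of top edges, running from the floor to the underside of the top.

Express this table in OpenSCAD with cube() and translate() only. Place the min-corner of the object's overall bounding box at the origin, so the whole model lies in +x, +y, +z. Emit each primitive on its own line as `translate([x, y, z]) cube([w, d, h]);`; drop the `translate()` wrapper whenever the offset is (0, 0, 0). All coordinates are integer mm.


translate([0, 0, 707]) cube([648, 689, 41]);
translate([12, 12, 0]) cube([74, 74, 707]);
translate([562, 12, 0]) cube([74, 74, 707]);
translate([12, 603, 0]) cube([74, 74, 707]);
translate([562, 603, 0]) cube([74, 74, 707]);


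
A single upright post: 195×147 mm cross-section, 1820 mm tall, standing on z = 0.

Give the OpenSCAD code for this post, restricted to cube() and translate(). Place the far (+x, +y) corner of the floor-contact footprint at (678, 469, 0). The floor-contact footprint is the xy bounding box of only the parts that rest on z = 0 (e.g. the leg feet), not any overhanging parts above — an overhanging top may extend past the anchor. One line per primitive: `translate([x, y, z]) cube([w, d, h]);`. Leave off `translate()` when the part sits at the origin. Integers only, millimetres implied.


translate([483, 322, 0]) cube([195, 147, 1820]);


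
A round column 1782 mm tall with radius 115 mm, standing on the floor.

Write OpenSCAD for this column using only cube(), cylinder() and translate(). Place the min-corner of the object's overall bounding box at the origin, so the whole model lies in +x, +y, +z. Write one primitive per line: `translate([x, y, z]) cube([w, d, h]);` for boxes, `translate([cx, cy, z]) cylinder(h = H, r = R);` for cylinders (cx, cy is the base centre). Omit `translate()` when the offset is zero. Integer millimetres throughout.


translate([115, 115, 0]) cylinder(h = 1782, r = 115);


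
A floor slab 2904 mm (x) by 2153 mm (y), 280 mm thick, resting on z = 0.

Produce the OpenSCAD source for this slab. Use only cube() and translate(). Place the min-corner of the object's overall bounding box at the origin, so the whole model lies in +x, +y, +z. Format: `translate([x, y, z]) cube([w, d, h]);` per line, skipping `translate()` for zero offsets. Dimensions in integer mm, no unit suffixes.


cube([2904, 2153, 280]);


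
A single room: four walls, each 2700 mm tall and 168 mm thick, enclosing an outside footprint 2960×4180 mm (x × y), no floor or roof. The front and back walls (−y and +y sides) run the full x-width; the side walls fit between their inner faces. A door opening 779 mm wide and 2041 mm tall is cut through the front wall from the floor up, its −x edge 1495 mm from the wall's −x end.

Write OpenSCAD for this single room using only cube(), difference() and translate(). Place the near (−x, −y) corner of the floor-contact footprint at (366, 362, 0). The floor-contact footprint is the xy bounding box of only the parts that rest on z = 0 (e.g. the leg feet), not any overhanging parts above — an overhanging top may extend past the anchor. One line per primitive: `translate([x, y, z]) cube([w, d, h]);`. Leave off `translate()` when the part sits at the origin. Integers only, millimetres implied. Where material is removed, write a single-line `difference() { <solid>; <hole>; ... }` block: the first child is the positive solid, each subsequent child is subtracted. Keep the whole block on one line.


difference() { translate([366, 362, 0]) cube([2960, 168, 2700]); translate([1861, 362, 0]) cube([779, 168, 2041]); }
translate([366, 4374, 0]) cube([2960, 168, 2700]);
translate([366, 530, 0]) cube([168, 3844, 2700]);
translate([3158, 530, 0]) cube([168, 3844, 2700]);


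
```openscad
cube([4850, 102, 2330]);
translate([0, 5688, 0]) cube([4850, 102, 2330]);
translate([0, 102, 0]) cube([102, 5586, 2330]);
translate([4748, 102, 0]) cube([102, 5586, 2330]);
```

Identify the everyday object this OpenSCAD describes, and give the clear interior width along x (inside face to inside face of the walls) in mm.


A house (or room) frame. The interior width is 4646 mm.

Four 2330 mm walls enclosing a rectangle with no floor or roof — a room or house frame. Outside width is 4850 mm and wall thickness is 102 mm, so the interior width is 4850 − 2 × 102 = 4646 mm.


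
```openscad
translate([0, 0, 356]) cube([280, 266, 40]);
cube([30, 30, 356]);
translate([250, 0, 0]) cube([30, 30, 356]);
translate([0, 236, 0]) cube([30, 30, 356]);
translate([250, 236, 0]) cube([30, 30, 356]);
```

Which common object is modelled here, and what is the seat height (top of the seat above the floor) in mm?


A stool. The seat height is 396 mm.

A 280×266×40 slab at z = 356 on four corner posts — a stool. The seat top is 356 + 40 = 396 mm.


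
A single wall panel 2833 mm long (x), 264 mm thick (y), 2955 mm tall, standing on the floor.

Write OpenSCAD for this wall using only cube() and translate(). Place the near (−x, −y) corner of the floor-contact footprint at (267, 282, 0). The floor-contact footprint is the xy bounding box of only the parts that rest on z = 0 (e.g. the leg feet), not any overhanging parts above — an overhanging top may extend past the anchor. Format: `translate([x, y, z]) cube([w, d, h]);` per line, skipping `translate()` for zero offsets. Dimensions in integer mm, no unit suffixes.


translate([267, 282, 0]) cube([2833, 264, 2955]);


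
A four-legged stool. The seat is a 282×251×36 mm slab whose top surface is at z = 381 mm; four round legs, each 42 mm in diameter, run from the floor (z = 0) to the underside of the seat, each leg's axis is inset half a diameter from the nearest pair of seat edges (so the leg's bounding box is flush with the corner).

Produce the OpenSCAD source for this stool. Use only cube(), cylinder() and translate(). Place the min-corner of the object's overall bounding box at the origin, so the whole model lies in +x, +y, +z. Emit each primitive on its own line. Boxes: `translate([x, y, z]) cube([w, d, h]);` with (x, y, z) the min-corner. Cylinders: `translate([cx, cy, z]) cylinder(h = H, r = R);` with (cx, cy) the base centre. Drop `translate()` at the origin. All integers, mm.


// leg_h = 381 - 36 = 345
translate([0, 0, 345]) cube([282, 251, 36]);
translate([21, 21, 0]) cylinder(h = 345, r = 21);
translate([261, 21, 0]) cylinder(h = 345, r = 21);
translate([21, 230, 0]) cylinder(h = 345, r = 21);
translate([261, 230, 0]) cylinder(h = 345, r = 21);


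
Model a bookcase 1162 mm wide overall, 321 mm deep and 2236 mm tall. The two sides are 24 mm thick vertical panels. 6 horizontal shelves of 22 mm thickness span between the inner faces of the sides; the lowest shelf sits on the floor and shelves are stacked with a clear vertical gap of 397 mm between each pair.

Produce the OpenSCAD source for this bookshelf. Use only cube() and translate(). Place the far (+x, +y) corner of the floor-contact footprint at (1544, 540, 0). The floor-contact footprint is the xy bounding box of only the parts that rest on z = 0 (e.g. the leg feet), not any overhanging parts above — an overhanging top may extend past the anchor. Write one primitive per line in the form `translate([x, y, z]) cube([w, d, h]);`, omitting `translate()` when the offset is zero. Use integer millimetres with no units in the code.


translate([382, 219, 0]) cube([24, 321, 2236]);
translate([1520, 219, 0]) cube([24, 321, 2236]);
translate([406, 219, 0]) cube([1114, 321, 22]);
translate([406, 219, 419]) cube([1114, 321, 22]);
translate([406, 219, 838]) cube([1114, 321, 22]);
translate([406, 219, 1257]) cube([1114, 321, 22]);
translate([406, 219, 1676]) cube([1114, 321, 22]);
translate([406, 219, 2095]) cube([1114, 321, 22]);


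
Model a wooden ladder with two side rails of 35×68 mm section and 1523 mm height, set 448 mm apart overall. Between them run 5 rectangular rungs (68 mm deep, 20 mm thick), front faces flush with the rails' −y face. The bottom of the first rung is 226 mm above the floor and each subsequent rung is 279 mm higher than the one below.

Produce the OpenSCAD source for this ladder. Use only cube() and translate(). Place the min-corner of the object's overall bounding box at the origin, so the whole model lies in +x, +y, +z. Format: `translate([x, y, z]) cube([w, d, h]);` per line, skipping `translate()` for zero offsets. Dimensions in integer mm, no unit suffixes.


// rung span = 448 - 2*35 = 378
// rung[k] z = 226 + k*279
cube([35, 68, 1523]);
translate([413, 0, 0]) cube([35, 68, 1523]);
translate([35, 0, 226]) cube([378, 68, 20]);
translate([35, 0, 505]) cube([378, 68, 20]);
translate([35, 0, 784]) cube([378, 68, 20]);
translate([35, 0, 1063]) cube([378, 68, 20]);
translate([35, 0, 1342]) cube([378, 68, 20]);


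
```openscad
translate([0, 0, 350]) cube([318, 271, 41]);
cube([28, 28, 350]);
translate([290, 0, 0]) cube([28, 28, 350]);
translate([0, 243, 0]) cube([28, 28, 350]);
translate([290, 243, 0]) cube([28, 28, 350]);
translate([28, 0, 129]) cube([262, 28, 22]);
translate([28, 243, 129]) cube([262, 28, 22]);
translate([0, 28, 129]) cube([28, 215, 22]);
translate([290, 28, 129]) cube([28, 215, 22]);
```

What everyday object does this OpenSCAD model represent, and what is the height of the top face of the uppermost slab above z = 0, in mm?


A stool. The seat height is 391 mm.

A 318×271×41 slab at z = 350 on four corner posts — a stool. The seat top is 350 + 41 = 391 mm.


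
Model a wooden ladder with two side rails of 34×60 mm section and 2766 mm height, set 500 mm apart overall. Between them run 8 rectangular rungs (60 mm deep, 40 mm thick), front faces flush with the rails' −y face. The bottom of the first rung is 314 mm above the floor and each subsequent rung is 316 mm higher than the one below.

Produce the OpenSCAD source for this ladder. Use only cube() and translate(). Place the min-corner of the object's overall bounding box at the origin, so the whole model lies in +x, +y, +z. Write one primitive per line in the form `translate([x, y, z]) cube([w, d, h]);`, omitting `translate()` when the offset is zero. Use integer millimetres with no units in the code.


// rung span = 500 - 2*34 = 432
// rung[k] z = 314 + k*316
cube([34, 60, 2766]);
translate([466, 0, 0]) cube([34, 60, 2766]);
translate([34, 0, 314]) cube([432, 60, 40]);
translate([34, 0, 630]) cube([432, 60, 40]);
translate([34, 0, 946]) cube([432, 60, 40]);
translate([34, 0, 1262]) cube([432, 60, 40]);
translate([34, 0, 1578]) cube([432, 60, 40]);
translate([34, 0, 1894]) cube([432, 60, 40]);
translate([34, 0, 2210]) cube([432, 60, 40]);
translate([34, 0, 2526]) cube([432, 60, 40]);


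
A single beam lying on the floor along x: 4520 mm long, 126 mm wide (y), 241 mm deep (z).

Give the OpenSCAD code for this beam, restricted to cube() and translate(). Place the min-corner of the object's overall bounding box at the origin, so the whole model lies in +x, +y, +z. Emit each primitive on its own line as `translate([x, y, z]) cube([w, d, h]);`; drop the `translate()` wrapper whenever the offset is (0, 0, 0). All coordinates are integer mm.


cube([4520, 126, 241]);


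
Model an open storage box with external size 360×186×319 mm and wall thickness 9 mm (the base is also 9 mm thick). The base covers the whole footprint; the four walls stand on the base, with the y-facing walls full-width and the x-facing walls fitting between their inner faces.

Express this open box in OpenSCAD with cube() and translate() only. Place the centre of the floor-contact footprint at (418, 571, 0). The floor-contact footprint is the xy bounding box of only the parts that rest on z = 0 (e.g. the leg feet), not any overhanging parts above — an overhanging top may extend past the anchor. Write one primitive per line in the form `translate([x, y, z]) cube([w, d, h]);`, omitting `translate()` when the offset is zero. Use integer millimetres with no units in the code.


translate([238, 478, 0]) cube([360, 186, 9]);
translate([238, 478, 9]) cube([360, 9, 310]);
translate([238, 655, 9]) cube([360, 9, 310]);
translate([238, 487, 9]) cube([9, 168, 310]);
translate([589, 487, 9]) cube([9, 168, 310]);
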